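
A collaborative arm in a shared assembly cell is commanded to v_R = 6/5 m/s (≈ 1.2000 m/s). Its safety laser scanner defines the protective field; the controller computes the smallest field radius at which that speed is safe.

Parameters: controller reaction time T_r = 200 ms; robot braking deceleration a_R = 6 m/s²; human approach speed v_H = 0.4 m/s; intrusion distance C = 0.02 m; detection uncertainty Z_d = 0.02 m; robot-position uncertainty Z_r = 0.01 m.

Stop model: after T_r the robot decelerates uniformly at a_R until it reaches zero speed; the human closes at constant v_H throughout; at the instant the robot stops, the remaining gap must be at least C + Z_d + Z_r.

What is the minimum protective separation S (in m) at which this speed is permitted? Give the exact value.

T_s = v_R/a_R = (6/5)/6 = 0.2000 s
robot covers v_R·T_r = 1.2000·0.2000 = 0.2400 m before braking
robot under decel: 1.2000²/(2·6.0000) = 0.1200 m
human over T_r+T_s: 0.4000·(0.2000+0.2000) = 0.1600 m
residual clearance needed = 0.0200+0.0200+0.0100 = 0.0500 m
S_min ≈ 0.2400+0.1200+0.1600+0.0500  ⇒  S_min = 57/100 m

S_min = 57/100 m = 0.5700 m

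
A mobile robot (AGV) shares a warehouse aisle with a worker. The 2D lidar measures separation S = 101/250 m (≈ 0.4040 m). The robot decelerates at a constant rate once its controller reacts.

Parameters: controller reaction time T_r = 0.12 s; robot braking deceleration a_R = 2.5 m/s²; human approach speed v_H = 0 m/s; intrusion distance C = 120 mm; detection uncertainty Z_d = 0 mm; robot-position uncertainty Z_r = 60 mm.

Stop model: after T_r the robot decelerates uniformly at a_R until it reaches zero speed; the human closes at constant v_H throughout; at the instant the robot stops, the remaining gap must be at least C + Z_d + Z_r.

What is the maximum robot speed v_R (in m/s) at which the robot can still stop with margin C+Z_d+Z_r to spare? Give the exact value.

v_R_max = 4/5 m/s = 0.8000 m/s

collect terms ⇒ (1/5)·v_R² + (3/25)·v_R + (-28/125) = 0
  disc = (3/25)² − 4·(1/5)·(-28/125) = 121/625 ; √disc = 11/25
  v_R = (−(3/25) + 11/25) / (2·(1/5)) = 4/5 m/s
check:
braking lasts T_s = (4/5)/(5/2) = 0.3200 s
reaction-phase robot travel = 0.8000·0.1200 = 0.0960 m
braking distance = 0.8000²/(2·2.5000) = 0.1280 m
human closes 0.0000·0.4400 = 0.0000 m
C+Z_d+Z_r = 0.1200+0.0000+0.0600 = 0.1800 m
sum ≈ 0.0960+0.1280+0.0000+0.1800 ≈ 0.4040 m = S ✓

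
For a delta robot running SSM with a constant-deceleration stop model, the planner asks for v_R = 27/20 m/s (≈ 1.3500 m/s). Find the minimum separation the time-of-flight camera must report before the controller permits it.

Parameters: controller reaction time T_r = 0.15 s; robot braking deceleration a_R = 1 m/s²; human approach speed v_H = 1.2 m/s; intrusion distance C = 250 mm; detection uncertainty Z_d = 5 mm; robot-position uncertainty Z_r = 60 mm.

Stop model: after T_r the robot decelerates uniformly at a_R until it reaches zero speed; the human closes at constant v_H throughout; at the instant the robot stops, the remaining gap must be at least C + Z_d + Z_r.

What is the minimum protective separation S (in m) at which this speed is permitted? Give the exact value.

S_min = 2583/800 m = 3.2287 m

stop time T_s = (27/20)/1 = 1.3500 s
robot covers v_R·T_r = 1.3500·0.1500 = 0.2025 m before braking
robot under decel: 1.3500²/(2·1.0000) = 0.9113 m
human closes 1.2000·1.5000 = 1.8000 m
margins: 0.2500+0.0050+0.0600 = 0.3150 m
S_min ≈ 0.2025+0.9113+1.8000+0.3150  ⇒  S_min = 2583/800 m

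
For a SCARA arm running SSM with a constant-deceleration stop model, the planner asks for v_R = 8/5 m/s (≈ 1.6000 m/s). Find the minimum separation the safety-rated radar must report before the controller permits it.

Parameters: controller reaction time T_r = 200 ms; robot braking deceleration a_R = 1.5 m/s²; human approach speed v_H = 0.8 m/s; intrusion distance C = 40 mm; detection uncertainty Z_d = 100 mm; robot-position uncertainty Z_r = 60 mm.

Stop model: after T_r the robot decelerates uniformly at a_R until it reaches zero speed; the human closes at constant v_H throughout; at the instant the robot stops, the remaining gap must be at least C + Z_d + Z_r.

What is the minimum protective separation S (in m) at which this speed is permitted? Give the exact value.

braking lasts T_s = (8/5)/(3/2) = 1.0667 s
reaction-phase robot travel = 1.6000·0.2000 = 0.3200 m
braking distance = 1.6000²/(2·1.5000) = 0.8533 m
human closes 0.8000·1.2667 = 1.0133 m
margins: 0.0400+0.1000+0.0600 = 0.2000 m
S_min ≈ 0.3200+0.8533+1.0133+0.2000  ⇒  S_min = 179/75 m

S_min = 179/75 m = 2.3867 m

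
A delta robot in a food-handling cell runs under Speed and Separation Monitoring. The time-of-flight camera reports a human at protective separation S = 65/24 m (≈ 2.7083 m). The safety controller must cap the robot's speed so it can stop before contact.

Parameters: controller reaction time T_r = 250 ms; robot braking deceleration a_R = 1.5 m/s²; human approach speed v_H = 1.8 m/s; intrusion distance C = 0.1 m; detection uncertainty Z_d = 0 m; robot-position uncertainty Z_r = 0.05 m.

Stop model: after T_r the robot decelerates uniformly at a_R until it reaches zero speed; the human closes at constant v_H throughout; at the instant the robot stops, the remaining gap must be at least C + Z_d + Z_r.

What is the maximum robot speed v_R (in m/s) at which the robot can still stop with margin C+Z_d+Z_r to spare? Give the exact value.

v_R_max = 23/20 m/s = 1.1500 m/s

at the boundary: (1/3)·v² + (29/20)·v + (-253/120) = 0
  disc = (29/20)² − 4·(1/3)·(-253/120) = 17689/3600 ; √disc = 133/60
  v_R = (−(29/20) + 133/60) / (2·(1/3)) = 23/20 m/s
check:
T_s = v_R/a_R = (23/20)/(3/2) = 0.7667 s
robot in T_r: 1.1500·0.2500 = 0.2875 m
braking distance = 1.1500²/(2·1.5000) = 0.4408 m
human over T_r+T_s: 1.8000·(0.2500+0.7667) = 1.8300 m
residual clearance needed = 0.1000+0.0000+0.0500 = 0.1500 m
sum ≈ 0.2875+0.4408+1.8300+0.1500 ≈ 2.7083 m = S ✓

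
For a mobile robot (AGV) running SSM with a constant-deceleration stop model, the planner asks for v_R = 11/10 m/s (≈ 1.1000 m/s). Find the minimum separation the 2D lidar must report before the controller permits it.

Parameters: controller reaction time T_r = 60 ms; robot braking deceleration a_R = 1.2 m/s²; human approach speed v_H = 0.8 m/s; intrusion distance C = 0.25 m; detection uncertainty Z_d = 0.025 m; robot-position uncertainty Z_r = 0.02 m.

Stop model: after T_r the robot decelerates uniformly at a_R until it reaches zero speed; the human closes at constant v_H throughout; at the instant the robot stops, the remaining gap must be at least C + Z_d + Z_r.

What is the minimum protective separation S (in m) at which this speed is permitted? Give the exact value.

S_min = 3293/2000 m = 1.6465 m

stop time T_s = (11/10)/(6/5) = 0.9167 s
robot in T_r: 1.1000·0.0600 = 0.0660 m
robot covers 1.1000·0.9167 − ½·1.2000·0.9167² = 0.5042 m while stopping
human over T_r+T_s: 0.8000·(0.0600+0.9167) = 0.7813 m
C+Z_d+Z_r = 0.2500+0.0250+0.0200 = 0.2950 m
S_min ≈ 0.0660+0.5042+0.7813+0.2950  ⇒  S_min = 3293/2000 m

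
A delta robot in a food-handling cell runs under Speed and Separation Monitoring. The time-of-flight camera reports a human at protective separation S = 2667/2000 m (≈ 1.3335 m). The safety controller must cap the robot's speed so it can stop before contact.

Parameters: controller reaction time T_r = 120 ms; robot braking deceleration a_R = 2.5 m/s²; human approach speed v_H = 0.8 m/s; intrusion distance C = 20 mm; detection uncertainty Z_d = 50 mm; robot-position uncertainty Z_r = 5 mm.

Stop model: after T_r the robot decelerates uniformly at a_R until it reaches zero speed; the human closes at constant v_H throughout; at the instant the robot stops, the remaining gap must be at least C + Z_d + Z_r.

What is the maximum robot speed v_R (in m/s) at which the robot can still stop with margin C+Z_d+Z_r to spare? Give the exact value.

v_R_max = 31/20 m/s = 1.5500 m/s

quadratic (1/5)·v² + (11/25)·v + (-93/80) = 0
  disc = (11/25)² − 4·(1/5)·(-93/80) = 2809/2500 ; √disc = 53/50
  v_R = (−(11/25) + 53/50) / (2·(1/5)) = 31/20 m/s
check:
stop time T_s = (31/20)/(5/2) = 0.6200 s
reaction-phase robot travel = 1.5500·0.1200 = 0.1860 m
robot under decel: 1.5500²/(2·2.5000) = 0.4805 m
human closes 0.8000·0.7400 = 0.5920 m
margins: 0.0200+0.0500+0.0050 = 0.0750 m
sum ≈ 0.1860+0.4805+0.5920+0.0750 ≈ 1.3335 m = S ✓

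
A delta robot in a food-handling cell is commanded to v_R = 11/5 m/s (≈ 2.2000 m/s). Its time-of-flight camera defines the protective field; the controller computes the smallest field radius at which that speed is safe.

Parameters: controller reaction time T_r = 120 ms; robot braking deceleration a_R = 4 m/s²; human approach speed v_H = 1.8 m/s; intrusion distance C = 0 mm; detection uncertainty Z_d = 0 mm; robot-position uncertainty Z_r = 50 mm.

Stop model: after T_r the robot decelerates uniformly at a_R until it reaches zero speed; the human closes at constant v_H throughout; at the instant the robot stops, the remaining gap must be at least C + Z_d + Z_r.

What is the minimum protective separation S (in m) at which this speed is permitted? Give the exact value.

S_min = 17/8 m = 2.1250 m

stop time T_s = (11/5)/4 = 0.5500 s
robot in T_r: 2.2000·0.1200 = 0.2640 m
robot covers 2.2000·0.5500 − ½·4.0000·0.5500² = 0.6050 m while stopping
person approaches 1.8000·(0.1200+0.5500) = 1.2060 m
C+Z_d+Z_r = 0.0000+0.0000+0.0500 = 0.0500 m
S_min ≈ 0.2640+0.6050+1.2060+0.0500  ⇒  S_min = 17/8 m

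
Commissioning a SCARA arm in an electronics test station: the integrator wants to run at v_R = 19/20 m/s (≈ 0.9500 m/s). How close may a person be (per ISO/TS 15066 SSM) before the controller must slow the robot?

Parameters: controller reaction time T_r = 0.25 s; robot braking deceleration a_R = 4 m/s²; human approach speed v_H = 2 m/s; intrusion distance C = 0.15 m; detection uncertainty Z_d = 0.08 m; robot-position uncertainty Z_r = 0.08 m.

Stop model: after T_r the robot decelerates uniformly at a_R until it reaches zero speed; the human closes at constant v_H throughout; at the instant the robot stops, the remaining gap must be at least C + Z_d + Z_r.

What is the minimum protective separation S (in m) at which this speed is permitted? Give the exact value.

S_min = 5233/3200 m = 1.6353 m

T_s = v_R/a_R = (19/20)/4 = 0.2375 s
robot in T_r: 0.9500·0.2500 = 0.2375 m
braking distance = 0.9500²/(2·4.0000) = 0.1128 m
human over T_r+T_s: 2.0000·(0.2500+0.2375) = 0.9750 m
margins: 0.1500+0.0800+0.0800 = 0.3100 m
S_min ≈ 0.2375+0.1128+0.9750+0.3100  ⇒  S_min = 5233/3200 m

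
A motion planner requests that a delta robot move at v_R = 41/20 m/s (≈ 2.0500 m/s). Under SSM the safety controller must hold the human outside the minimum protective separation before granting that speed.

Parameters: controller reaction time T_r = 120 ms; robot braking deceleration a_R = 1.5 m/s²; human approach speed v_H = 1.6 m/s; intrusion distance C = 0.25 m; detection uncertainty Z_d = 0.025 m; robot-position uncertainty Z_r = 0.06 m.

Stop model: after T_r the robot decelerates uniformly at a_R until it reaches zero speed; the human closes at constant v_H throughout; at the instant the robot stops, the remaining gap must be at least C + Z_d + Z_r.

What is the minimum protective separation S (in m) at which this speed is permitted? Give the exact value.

stop time T_s = (41/20)/(3/2) = 1.3667 s
robot covers v_R·T_r = 2.0500·0.1200 = 0.2460 m before braking
braking distance = 2.0500²/(2·1.5000) = 1.4008 m
human over T_r+T_s: 1.6000·(0.1200+1.3667) = 2.3787 m
C+Z_d+Z_r = 0.2500+0.0250+0.0600 = 0.3350 m
S_min ≈ 0.2460+1.4008+2.3787+0.3350  ⇒  S_min = 8721/2000 m

S_min = 8721/2000 m = 4.3605 m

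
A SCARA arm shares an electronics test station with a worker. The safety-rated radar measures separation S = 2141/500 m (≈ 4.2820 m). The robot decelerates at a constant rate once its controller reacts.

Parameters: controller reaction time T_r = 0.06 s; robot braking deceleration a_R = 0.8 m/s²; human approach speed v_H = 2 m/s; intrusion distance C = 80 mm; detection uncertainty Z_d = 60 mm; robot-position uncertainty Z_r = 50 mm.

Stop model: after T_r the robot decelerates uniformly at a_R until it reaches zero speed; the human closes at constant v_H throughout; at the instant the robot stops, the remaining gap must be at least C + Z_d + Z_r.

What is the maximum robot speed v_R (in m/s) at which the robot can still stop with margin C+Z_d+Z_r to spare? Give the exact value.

at the boundary: (5/8)·v² + (64/25)·v + (-993/250) = 0
  disc = (64/25)² − 4·(5/8)·(-993/250) = 41209/2500 ; √disc = 203/50
  v_R = (−(64/25) + 203/50) / (2·(5/8)) = 6/5 m/s
check:
T_s = v_R/a_R = (6/5)/(4/5) = 1.5000 s
robot in T_r: 1.2000·0.0600 = 0.0720 m
robot under decel: 1.2000²/(2·0.8000) = 0.9000 m
person approaches 2.0000·(0.0600+1.5000) = 3.1200 m
C+Z_d+Z_r = 0.0800+0.0600+0.0500 = 0.1900 m
sum ≈ 0.0720+0.9000+3.1200+0.1900 ≈ 4.2820 m = S ✓

v_R_max = 6/5 m/s = 1.2000 m/s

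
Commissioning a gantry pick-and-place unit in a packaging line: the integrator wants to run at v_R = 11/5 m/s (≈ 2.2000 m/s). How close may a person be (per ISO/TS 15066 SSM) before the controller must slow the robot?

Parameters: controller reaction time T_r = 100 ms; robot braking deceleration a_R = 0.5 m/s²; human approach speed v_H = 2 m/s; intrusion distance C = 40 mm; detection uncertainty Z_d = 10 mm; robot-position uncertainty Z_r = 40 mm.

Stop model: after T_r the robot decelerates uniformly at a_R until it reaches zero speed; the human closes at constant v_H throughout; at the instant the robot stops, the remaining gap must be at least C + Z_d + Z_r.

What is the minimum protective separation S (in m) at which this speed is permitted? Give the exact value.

T_s = v_R/a_R = (11/5)/(1/2) = 4.4000 s
robot covers v_R·T_r = 2.2000·0.1000 = 0.2200 m before braking
robot covers 2.2000·4.4000 − ½·0.5000·4.4000² = 4.8400 m while stopping
human closes 2.0000·4.5000 = 9.0000 m
residual clearance needed = 0.0400+0.0100+0.0400 = 0.0900 m
S_min ≈ 0.2200+4.8400+9.0000+0.0900  ⇒  S_min = 283/20 m

S_min = 283/20 m = 14.1500 m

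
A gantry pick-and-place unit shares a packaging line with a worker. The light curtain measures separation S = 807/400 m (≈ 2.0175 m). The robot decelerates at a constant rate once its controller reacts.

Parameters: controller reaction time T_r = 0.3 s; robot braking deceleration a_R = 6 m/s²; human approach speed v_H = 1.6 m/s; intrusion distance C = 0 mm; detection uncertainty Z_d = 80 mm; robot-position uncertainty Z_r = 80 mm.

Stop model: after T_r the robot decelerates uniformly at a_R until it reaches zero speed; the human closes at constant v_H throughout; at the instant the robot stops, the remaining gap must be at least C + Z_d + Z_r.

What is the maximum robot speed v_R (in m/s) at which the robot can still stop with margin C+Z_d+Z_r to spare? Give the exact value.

v_R_max = 19/10 m/s = 1.9000 m/s

quadratic (1/12)·v² + (17/30)·v + (-551/400) = 0
  disc = (17/30)² − 4·(1/12)·(-551/400) = 2809/3600 ; √disc = 53/60
  v_R = (−(17/30) + 53/60) / (2·(1/12)) = 19/10 m/s
check:
stop time T_s = (19/10)/6 = 0.3167 s
robot covers v_R·T_r = 1.9000·0.3000 = 0.5700 m before braking
robot covers 1.9000·0.3167 − ½·6.0000·0.3167² = 0.3008 m while stopping
person approaches 1.6000·(0.3000+0.3167) = 0.9867 m
C+Z_d+Z_r = 0.0000+0.0800+0.0800 = 0.1600 m
sum ≈ 0.5700+0.3008+0.9867+0.1600 ≈ 2.0175 m = S ✓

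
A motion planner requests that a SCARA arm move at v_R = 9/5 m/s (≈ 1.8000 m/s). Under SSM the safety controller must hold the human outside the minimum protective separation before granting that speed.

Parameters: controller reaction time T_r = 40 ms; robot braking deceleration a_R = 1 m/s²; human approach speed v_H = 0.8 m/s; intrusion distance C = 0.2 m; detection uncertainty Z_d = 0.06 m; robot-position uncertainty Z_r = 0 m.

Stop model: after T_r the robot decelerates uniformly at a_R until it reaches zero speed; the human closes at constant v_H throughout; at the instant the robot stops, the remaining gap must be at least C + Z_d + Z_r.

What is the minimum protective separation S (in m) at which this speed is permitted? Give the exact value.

stop time T_s = (9/5)/1 = 1.8000 s
robot in T_r: 1.8000·0.0400 = 0.0720 m
robot under decel: 1.8000²/(2·1.0000) = 1.6200 m
person approaches 0.8000·(0.0400+1.8000) = 1.4720 m
C+Z_d+Z_r = 0.2000+0.0600+0.0000 = 0.2600 m
S_min ≈ 0.0720+1.6200+1.4720+0.2600  ⇒  S_min = 428/125 m

S_min = 428/125 m = 3.4240 m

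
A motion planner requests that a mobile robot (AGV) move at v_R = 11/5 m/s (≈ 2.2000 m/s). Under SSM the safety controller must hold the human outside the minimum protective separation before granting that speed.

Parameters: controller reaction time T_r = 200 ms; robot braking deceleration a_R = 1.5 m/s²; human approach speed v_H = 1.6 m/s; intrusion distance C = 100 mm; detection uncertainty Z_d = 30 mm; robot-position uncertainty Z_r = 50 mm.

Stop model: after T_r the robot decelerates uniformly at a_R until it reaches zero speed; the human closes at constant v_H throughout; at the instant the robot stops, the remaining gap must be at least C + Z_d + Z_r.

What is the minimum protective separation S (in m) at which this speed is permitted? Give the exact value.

stop time T_s = (11/5)/(3/2) = 1.4667 s
reaction-phase robot travel = 2.2000·0.2000 = 0.4400 m
robot covers 2.2000·1.4667 − ½·1.5000·1.4667² = 1.6133 m while stopping
human closes 1.6000·1.6667 = 2.6667 m
margins: 0.1000+0.0300+0.0500 = 0.1800 m
S_min ≈ 0.4400+1.6133+2.6667+0.1800  ⇒  S_min = 49/10 m

S_min = 49/10 m = 4.9000 m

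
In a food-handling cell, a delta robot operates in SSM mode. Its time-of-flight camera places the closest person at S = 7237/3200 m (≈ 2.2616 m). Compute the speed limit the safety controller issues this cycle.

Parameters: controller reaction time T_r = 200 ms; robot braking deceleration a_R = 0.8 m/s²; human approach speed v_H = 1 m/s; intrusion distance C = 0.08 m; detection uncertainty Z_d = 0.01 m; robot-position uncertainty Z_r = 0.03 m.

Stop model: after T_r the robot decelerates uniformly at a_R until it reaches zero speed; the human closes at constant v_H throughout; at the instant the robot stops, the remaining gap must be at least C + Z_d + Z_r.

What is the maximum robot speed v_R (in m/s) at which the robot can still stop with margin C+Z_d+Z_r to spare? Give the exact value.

at the boundary: (5/8)·v² + (29/20)·v + (-6213/3200) = 0
  disc = (29/20)² − 4·(5/8)·(-6213/3200) = 44521/6400 ; √disc = 211/80
  v_R = (−(29/20) + 211/80) / (2·(5/8)) = 19/20 m/s
check:
braking lasts T_s = (19/20)/(4/5) = 1.1875 s
robot covers v_R·T_r = 0.9500·0.2000 = 0.1900 m before braking
braking distance = 0.9500²/(2·0.8000) = 0.5641 m
person approaches 1.0000·(0.2000+1.1875) = 1.3875 m
C+Z_d+Z_r = 0.0800+0.0100+0.0300 = 0.1200 m
sum ≈ 0.1900+0.5641+1.3875+0.1200 ≈ 2.2616 m = S ✓

v_R_max = 19/20 m/s = 0.9500 m/s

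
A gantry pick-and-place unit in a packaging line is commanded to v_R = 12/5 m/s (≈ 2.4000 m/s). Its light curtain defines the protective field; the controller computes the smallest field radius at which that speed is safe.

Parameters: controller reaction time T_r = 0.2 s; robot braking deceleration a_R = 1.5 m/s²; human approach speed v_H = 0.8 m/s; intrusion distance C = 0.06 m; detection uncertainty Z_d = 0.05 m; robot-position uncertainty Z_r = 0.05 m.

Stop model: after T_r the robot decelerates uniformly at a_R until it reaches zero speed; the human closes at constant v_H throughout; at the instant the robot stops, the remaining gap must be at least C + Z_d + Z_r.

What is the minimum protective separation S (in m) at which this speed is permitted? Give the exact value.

S_min = 4 m = 4.0000 m

stop time T_s = (12/5)/(3/2) = 1.6000 s
robot in T_r: 2.4000·0.2000 = 0.4800 m
robot under decel: 2.4000²/(2·1.5000) = 1.9200 m
human over T_r+T_s: 0.8000·(0.2000+1.6000) = 1.4400 m
residual clearance needed = 0.0600+0.0500+0.0500 = 0.1600 m
S_min ≈ 0.4800+1.9200+1.4400+0.1600  ⇒  S_min = 4 m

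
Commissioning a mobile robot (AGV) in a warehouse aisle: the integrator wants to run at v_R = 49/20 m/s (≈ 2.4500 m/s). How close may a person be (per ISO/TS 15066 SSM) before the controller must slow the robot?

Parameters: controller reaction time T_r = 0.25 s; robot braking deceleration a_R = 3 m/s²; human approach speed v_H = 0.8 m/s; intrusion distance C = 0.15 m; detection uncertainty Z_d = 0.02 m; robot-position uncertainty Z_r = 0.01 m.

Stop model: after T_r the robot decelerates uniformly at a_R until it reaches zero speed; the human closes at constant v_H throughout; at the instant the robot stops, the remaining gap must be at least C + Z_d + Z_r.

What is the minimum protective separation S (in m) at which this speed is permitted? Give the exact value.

T_s = v_R/a_R = (49/20)/3 = 0.8167 s
reaction-phase robot travel = 2.4500·0.2500 = 0.6125 m
robot under decel: 2.4500²/(2·3.0000) = 1.0004 m
human over T_r+T_s: 0.8000·(0.2500+0.8167) = 0.8533 m
residual clearance needed = 0.1500+0.0200+0.0100 = 0.1800 m
S_min ≈ 0.6125+1.0004+0.8533+0.1800  ⇒  S_min = 2117/800 m

S_min = 2117/800 m = 2.6463 m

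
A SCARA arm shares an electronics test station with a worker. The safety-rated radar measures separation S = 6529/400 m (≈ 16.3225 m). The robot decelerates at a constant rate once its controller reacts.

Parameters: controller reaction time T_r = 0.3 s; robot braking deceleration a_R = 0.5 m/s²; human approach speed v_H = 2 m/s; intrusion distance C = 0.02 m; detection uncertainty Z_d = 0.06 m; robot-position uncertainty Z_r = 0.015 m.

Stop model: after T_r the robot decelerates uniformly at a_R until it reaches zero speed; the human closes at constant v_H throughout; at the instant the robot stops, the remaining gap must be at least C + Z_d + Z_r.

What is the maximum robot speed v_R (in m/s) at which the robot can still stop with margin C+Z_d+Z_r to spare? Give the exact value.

at the boundary: (1)·v² + (43/10)·v + (-6251/400) = 0
  disc = (43/10)² − 4·(1)·(-6251/400) = 81 ; √disc = 9
  v_R = (−(43/10) + 9) / (2·(1)) = 47/20 m/s
check:
T_s = v_R/a_R = (47/20)/(1/2) = 4.7000 s
robot in T_r: 2.3500·0.3000 = 0.7050 m
braking distance = 2.3500²/(2·0.5000) = 5.5225 m
person approaches 2.0000·(0.3000+4.7000) = 10.0000 m
residual clearance needed = 0.0200+0.0600+0.0150 = 0.0950 m
sum ≈ 0.7050+5.5225+10.0000+0.0950 ≈ 16.3225 m = S ✓

v_R_max = 47/20 m/s = 2.3500 m/s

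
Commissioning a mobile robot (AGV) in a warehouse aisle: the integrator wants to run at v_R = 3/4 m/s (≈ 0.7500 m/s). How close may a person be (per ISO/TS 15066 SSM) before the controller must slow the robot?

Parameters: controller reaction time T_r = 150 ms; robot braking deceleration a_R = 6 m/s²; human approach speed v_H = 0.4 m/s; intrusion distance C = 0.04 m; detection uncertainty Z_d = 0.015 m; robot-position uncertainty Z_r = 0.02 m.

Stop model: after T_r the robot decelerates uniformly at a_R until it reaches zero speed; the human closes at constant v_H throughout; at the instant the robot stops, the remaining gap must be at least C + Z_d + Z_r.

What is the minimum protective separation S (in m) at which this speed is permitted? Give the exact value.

T_s = v_R/a_R = (3/4)/6 = 0.1250 s
robot covers v_R·T_r = 0.7500·0.1500 = 0.1125 m before braking
robot under decel: 0.7500²/(2·6.0000) = 0.0469 m
human closes 0.4000·0.2750 = 0.1100 m
margins: 0.0400+0.0150+0.0200 = 0.0750 m
S_min ≈ 0.1125+0.0469+0.1100+0.0750  ⇒  S_min = 551/1600 m

S_min = 551/1600 m = 0.3444 m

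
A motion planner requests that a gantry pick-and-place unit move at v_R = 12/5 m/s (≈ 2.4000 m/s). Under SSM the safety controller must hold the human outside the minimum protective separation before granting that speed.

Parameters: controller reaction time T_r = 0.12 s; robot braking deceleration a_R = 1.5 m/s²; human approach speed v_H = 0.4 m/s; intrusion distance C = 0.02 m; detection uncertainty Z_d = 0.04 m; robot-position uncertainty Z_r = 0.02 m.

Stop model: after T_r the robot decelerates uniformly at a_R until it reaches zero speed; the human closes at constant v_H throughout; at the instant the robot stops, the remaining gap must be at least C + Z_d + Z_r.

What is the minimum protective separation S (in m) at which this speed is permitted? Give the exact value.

S_min = 372/125 m = 2.9760 m

T_s = v_R/a_R = (12/5)/(3/2) = 1.6000 s
robot in T_r: 2.4000·0.1200 = 0.2880 m
robot covers 2.4000·1.6000 − ½·1.5000·1.6000² = 1.9200 m while stopping
human over T_r+T_s: 0.4000·(0.1200+1.6000) = 0.6880 m
C+Z_d+Z_r = 0.0200+0.0400+0.0200 = 0.0800 m
S_min ≈ 0.2880+1.9200+0.6880+0.0800  ⇒  S_min = 372/125 m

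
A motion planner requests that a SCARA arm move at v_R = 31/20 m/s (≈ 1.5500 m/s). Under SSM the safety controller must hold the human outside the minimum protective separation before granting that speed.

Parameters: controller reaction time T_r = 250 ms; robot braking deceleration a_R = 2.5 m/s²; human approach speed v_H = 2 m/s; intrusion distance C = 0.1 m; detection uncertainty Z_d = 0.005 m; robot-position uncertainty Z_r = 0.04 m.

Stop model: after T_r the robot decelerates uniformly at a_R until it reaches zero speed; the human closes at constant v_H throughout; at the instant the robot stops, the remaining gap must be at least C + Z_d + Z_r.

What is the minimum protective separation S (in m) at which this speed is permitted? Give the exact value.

stop time T_s = (31/20)/(5/2) = 0.6200 s
robot in T_r: 1.5500·0.2500 = 0.3875 m
robot covers 1.5500·0.6200 − ½·2.5000·0.6200² = 0.4805 m while stopping
person approaches 2.0000·(0.2500+0.6200) = 1.7400 m
residual clearance needed = 0.1000+0.0050+0.0400 = 0.1450 m
S_min ≈ 0.3875+0.4805+1.7400+0.1450  ⇒  S_min = 2753/1000 m

S_min = 2753/1000 m = 2.7530 m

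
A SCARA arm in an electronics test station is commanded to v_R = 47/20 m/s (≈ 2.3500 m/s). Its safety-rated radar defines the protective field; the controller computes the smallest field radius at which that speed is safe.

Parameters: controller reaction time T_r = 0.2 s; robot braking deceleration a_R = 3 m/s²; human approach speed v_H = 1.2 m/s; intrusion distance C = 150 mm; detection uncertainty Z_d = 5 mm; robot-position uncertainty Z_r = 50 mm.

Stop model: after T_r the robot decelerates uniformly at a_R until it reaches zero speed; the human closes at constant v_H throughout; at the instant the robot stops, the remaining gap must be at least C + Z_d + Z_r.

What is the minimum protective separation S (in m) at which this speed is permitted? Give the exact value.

stop time T_s = (47/20)/3 = 0.7833 s
robot in T_r: 2.3500·0.2000 = 0.4700 m
robot covers 2.3500·0.7833 − ½·3.0000·0.7833² = 0.9204 m while stopping
person approaches 1.2000·(0.2000+0.7833) = 1.1800 m
C+Z_d+Z_r = 0.1500+0.0050+0.0500 = 0.2050 m
S_min ≈ 0.4700+0.9204+1.1800+0.2050  ⇒  S_min = 6661/2400 m

S_min = 6661/2400 m = 2.7754 m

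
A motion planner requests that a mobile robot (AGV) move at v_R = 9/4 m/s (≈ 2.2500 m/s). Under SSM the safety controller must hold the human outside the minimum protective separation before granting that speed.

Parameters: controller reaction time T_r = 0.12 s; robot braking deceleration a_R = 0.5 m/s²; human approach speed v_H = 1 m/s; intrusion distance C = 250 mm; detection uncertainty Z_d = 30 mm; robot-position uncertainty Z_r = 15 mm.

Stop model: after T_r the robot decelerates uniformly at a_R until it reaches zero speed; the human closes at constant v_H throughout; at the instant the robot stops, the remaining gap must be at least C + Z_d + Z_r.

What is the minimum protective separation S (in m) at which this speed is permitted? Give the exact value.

T_s = v_R/a_R = (9/4)/(1/2) = 4.5000 s
reaction-phase robot travel = 2.2500·0.1200 = 0.2700 m
robot under decel: 2.2500²/(2·0.5000) = 5.0625 m
human over T_r+T_s: 1.0000·(0.1200+4.5000) = 4.6200 m
C+Z_d+Z_r = 0.2500+0.0300+0.0150 = 0.2950 m
S_min ≈ 0.2700+5.0625+4.6200+0.2950  ⇒  S_min = 4099/400 m

S_min = 4099/400 m = 10.2475 m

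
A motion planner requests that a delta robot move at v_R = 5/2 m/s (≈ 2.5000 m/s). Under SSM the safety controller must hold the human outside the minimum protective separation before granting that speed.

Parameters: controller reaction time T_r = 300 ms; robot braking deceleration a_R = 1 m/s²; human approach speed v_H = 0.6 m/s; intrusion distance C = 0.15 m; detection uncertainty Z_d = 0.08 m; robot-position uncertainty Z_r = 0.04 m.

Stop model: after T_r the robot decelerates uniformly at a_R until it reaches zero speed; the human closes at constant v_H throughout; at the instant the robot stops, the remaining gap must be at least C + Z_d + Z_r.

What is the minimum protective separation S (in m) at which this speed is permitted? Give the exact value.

S_min = 233/40 m = 5.8250 m

stop time T_s = (5/2)/1 = 2.5000 s
reaction-phase robot travel = 2.5000·0.3000 = 0.7500 m
robot covers 2.5000·2.5000 − ½·1.0000·2.5000² = 3.1250 m while stopping
human closes 0.6000·2.8000 = 1.6800 m
margins: 0.1500+0.0800+0.0400 = 0.2700 m
S_min ≈ 0.7500+3.1250+1.6800+0.2700  ⇒  S_min = 233/40 m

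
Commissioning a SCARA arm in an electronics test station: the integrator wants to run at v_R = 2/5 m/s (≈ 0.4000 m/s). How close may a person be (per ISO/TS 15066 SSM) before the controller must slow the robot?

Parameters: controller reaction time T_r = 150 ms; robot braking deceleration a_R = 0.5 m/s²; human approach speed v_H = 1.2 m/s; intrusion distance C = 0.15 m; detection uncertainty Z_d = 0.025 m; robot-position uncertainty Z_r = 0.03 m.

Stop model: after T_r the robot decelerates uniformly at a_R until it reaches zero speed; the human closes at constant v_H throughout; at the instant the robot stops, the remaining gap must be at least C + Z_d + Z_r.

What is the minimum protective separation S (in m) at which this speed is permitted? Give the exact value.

S_min = 313/200 m = 1.5650 m

T_s = v_R/a_R = (2/5)/(1/2) = 0.8000 s
reaction-phase robot travel = 0.4000·0.1500 = 0.0600 m
robot under decel: 0.4000²/(2·0.5000) = 0.1600 m
human closes 1.2000·0.9500 = 1.1400 m
residual clearance needed = 0.1500+0.0250+0.0300 = 0.2050 m
S_min ≈ 0.0600+0.1600+1.1400+0.2050  ⇒  S_min = 313/200 m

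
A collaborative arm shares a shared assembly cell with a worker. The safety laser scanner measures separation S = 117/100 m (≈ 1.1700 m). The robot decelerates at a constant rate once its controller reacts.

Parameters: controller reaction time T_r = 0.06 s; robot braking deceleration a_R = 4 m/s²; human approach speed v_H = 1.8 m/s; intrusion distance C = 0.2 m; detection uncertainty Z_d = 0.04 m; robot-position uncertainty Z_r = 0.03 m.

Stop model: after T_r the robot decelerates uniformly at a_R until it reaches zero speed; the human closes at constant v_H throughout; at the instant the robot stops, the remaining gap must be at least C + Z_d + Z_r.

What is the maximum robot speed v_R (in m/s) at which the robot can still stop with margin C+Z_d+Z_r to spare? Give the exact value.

quadratic (1/8)·v² + (51/100)·v + (-99/125) = 0
  disc = (51/100)² − 4·(1/8)·(-99/125) = 6561/10000 ; √disc = 81/100
  v_R = (−(51/100) + 81/100) / (2·(1/8)) = 6/5 m/s
check:
T_s = v_R/a_R = (6/5)/4 = 0.3000 s
robot covers v_R·T_r = 1.2000·0.0600 = 0.0720 m before braking
braking distance = 1.2000²/(2·4.0000) = 0.1800 m
human closes 1.8000·0.3600 = 0.6480 m
C+Z_d+Z_r = 0.2000+0.0400+0.0300 = 0.2700 m
sum ≈ 0.0720+0.1800+0.6480+0.2700 ≈ 1.1700 m = S ✓

v_R_max = 6/5 m/s = 1.2000 m/s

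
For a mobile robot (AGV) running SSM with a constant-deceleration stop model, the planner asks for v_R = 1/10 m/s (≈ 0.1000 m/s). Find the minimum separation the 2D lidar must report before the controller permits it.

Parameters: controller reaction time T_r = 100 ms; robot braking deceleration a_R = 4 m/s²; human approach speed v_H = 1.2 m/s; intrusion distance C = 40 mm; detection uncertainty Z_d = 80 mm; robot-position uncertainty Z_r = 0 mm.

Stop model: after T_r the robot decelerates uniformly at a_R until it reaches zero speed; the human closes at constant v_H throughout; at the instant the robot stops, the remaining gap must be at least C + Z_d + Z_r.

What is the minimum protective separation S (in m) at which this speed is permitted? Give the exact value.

S_min = 9/32 m = 0.2812 m

braking lasts T_s = (1/10)/4 = 0.0250 s
robot covers v_R·T_r = 0.1000·0.1000 = 0.0100 m before braking
robot under decel: 0.1000²/(2·4.0000) = 0.0013 m
person approaches 1.2000·(0.1000+0.0250) = 0.1500 m
C+Z_d+Z_r = 0.0400+0.0800+0.0000 = 0.1200 m
S_min ≈ 0.0100+0.0013+0.1500+0.1200  ⇒  S_min = 9/32 m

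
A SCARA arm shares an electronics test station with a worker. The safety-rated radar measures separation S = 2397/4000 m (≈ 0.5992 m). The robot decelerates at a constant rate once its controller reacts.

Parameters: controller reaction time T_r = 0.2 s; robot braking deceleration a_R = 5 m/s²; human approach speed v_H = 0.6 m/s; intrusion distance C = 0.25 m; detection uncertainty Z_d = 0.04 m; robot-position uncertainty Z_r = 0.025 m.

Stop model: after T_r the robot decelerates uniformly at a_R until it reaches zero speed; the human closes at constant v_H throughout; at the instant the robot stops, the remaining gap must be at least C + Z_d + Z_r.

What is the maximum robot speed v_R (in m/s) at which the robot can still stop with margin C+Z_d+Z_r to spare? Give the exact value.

v_R_max = 9/20 m/s = 0.4500 m/s

quadratic (1/10)·v² + (8/25)·v + (-657/4000) = 0
  disc = (8/25)² − 4·(1/10)·(-657/4000) = 1681/10000 ; √disc = 41/100
  v_R = (−(8/25) + 41/100) / (2·(1/10)) = 9/20 m/s
check:
braking lasts T_s = (9/20)/5 = 0.0900 s
robot covers v_R·T_r = 0.4500·0.2000 = 0.0900 m before braking
braking distance = 0.4500²/(2·5.0000) = 0.0203 m
human over T_r+T_s: 0.6000·(0.2000+0.0900) = 0.1740 m
C+Z_d+Z_r = 0.2500+0.0400+0.0250 = 0.3150 m
sum ≈ 0.0900+0.0203+0.1740+0.3150 ≈ 0.5992 m = S ✓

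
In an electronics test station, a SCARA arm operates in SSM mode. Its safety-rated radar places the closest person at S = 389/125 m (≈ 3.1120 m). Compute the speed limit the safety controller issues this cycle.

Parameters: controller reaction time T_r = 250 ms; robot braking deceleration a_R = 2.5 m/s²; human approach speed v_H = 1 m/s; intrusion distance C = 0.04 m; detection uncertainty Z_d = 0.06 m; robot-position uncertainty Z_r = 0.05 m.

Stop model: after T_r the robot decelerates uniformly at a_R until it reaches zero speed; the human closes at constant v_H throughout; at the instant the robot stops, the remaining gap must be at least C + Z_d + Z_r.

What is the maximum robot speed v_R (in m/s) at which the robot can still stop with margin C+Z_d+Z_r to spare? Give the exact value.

at the boundary: (1/5)·v² + (13/20)·v + (-339/125) = 0
  disc = (13/20)² − 4·(1/5)·(-339/125) = 25921/10000 ; √disc = 161/100
  v_R = (−(13/20) + 161/100) / (2·(1/5)) = 12/5 m/s
check:
stop time T_s = (12/5)/(5/2) = 0.9600 s
reaction-phase robot travel = 2.4000·0.2500 = 0.6000 m
braking distance = 2.4000²/(2·2.5000) = 1.1520 m
human closes 1.0000·1.2100 = 1.2100 m
C+Z_d+Z_r = 0.0400+0.0600+0.0500 = 0.1500 m
sum ≈ 0.6000+1.1520+1.2100+0.1500 ≈ 3.1120 m = S ✓

v_R_max = 12/5 m/s = 2.4000 m/s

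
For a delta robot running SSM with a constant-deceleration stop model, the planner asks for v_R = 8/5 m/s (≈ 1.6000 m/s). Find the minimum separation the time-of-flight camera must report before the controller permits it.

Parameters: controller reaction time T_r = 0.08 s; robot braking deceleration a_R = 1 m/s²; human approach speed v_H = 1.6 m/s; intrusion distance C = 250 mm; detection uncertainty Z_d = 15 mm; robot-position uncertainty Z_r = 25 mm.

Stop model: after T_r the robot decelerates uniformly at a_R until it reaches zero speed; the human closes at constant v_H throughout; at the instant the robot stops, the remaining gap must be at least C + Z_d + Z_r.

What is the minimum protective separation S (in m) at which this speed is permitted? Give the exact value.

T_s = v_R/a_R = (8/5)/1 = 1.6000 s
robot covers v_R·T_r = 1.6000·0.0800 = 0.1280 m before braking
braking distance = 1.6000²/(2·1.0000) = 1.2800 m
human closes 1.6000·1.6800 = 2.6880 m
C+Z_d+Z_r = 0.2500+0.0150+0.0250 = 0.2900 m
S_min ≈ 0.1280+1.2800+2.6880+0.2900  ⇒  S_min = 2193/500 m

S_min = 2193/500 m = 4.3860 m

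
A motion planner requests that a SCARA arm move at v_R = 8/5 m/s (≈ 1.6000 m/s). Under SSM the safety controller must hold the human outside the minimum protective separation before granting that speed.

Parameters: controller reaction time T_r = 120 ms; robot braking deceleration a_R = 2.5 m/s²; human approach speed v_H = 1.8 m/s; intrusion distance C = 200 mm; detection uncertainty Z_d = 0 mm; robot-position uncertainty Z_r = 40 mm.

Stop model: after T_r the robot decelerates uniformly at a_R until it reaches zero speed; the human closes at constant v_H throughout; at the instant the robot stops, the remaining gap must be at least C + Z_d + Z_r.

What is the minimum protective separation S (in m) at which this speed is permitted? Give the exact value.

S_min = 289/125 m = 2.3120 m

T_s = v_R/a_R = (8/5)/(5/2) = 0.6400 s
reaction-phase robot travel = 1.6000·0.1200 = 0.1920 m
robot covers 1.6000·0.6400 − ½·2.5000·0.6400² = 0.5120 m while stopping
human closes 1.8000·0.7600 = 1.3680 m
margins: 0.2000+0.0000+0.0400 = 0.2400 m
S_min ≈ 0.1920+0.5120+1.3680+0.2400  ⇒  S_min = 289/125 m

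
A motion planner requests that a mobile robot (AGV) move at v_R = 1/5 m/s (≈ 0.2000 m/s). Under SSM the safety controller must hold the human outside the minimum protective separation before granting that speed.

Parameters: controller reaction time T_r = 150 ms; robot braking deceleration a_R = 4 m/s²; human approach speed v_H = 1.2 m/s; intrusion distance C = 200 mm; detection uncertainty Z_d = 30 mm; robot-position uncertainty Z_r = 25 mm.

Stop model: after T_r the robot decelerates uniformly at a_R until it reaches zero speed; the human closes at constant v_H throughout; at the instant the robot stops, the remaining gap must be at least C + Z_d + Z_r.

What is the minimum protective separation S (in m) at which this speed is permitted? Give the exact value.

S_min = 53/100 m = 0.5300 m

stop time T_s = (1/5)/4 = 0.0500 s
reaction-phase robot travel = 0.2000·0.1500 = 0.0300 m
robot under decel: 0.2000²/(2·4.0000) = 0.0050 m
person approaches 1.2000·(0.1500+0.0500) = 0.2400 m
C+Z_d+Z_r = 0.2000+0.0300+0.0250 = 0.2550 m
S_min ≈ 0.0300+0.0050+0.2400+0.2550  ⇒  S_min = 53/100 m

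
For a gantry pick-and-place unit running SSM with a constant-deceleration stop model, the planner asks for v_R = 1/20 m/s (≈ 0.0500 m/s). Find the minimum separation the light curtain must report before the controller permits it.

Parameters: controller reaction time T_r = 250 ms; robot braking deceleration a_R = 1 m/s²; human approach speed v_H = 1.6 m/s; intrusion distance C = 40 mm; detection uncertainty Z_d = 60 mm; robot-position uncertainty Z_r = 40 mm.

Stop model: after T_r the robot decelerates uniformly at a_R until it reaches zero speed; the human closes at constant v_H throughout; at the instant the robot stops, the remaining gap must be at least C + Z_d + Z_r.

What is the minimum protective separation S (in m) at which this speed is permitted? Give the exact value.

S_min = 507/800 m = 0.6338 m

T_s = v_R/a_R = (1/20)/1 = 0.0500 s
reaction-phase robot travel = 0.0500·0.2500 = 0.0125 m
robot covers 0.0500·0.0500 − ½·1.0000·0.0500² = 0.0013 m while stopping
human over T_r+T_s: 1.6000·(0.2500+0.0500) = 0.4800 m
margins: 0.0400+0.0600+0.0400 = 0.1400 m
S_min ≈ 0.0125+0.0013+0.4800+0.1400  ⇒  S_min = 507/800 m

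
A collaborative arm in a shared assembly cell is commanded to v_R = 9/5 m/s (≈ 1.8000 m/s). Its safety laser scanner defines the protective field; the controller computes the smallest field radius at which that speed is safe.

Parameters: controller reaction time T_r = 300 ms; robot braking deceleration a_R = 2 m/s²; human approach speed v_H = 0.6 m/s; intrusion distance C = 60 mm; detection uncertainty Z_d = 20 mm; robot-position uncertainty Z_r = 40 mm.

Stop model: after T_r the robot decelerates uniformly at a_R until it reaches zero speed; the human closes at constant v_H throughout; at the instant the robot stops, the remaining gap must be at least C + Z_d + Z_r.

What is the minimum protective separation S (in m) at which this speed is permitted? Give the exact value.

stop time T_s = (9/5)/2 = 0.9000 s
reaction-phase robot travel = 1.8000·0.3000 = 0.5400 m
braking distance = 1.8000²/(2·2.0000) = 0.8100 m
human closes 0.6000·1.2000 = 0.7200 m
C+Z_d+Z_r = 0.0600+0.0200+0.0400 = 0.1200 m
S_min ≈ 0.5400+0.8100+0.7200+0.1200  ⇒  S_min = 219/100 m

S_min = 219/100 m = 2.1900 m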